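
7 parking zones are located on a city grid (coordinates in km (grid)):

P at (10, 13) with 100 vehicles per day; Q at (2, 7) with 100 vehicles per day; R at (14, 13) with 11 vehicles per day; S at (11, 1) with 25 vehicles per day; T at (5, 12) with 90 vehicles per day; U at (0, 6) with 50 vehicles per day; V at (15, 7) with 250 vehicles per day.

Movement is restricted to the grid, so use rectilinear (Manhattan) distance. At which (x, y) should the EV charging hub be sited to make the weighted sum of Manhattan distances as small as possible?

Manhattan distance separates: Σwᵢ(|x−xᵢ|+|y−yᵢ|) = Σwᵢ|x−xᵢ| + Σwᵢ|y−yᵢ|, so x and y are optimised independently as 1-D weighted medians.
Total weight W = 626; half = 313.
x-coordinate, sorted with cumulative weight:
  x=0 (U, w=50) cum 50
  x=2 (Q, w=100) cum 150
  x=5 (T, w=90) cum 240
  x=10 (P, w=100) cum 340  ← median
  x=11 (S, w=25) cum 365
  x=14 (R, w=11) cum 376
  x=15 (V, w=250) cum 626
⇒ x* = 10
y-coordinate, sorted with cumulative weight:
  y=1 (S, w=25) cum 25
  y=6 (U, w=50) cum 75
  y=7 (Q, w=100) cum 175
  y=7 (V, w=250) cum 425  ← median
  y=12 (T, w=90) cum 515
  y=13 (P, w=100) cum 615
  y=13 (R, w=11) cum 626
⇒ y* = 7

(10, 7)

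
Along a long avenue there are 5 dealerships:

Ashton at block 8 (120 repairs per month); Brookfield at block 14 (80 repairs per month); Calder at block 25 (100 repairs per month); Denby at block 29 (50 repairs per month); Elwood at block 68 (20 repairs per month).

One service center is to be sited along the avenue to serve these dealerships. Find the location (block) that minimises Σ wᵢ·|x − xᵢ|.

For a sum of weighted absolute distances on a line, the optimum is the weighted median (not the mean). Total weight W = 370; half-weight = 185.
Sort by position and accumulate weight:
  block 8 (Ashton, w=120) → cum 120
  block 14 (Brookfield, w=80) → cum 200  ≥ 185 → median here
  block 25 (Calder, w=100) → cum 300
  block 29 (Denby, w=50) → cum 350
  block 68 (Elwood, w=20) → cum 370
Optimal location: block 14.

x = 14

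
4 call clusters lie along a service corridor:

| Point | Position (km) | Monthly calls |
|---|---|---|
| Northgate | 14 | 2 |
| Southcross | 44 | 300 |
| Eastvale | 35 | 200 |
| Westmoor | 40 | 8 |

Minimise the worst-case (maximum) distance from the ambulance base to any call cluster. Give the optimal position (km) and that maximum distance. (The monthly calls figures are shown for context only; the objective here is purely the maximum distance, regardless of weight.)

location 29, max distance 15

The 1-center on a line is the midpoint of the two extreme points: leftmost at 14, rightmost at 44.
Optimal location = (14 + 44)/2 = 29; maximum distance = (44 − 14)/2 = 15.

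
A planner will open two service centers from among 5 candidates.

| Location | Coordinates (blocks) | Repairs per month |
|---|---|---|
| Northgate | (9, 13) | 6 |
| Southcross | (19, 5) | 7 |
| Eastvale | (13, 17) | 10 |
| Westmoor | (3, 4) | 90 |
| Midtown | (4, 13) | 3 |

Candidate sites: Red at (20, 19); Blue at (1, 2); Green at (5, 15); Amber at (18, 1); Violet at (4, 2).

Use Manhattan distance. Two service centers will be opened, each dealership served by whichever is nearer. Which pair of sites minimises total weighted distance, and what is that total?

Evaluate every pair (each demand assigned to the nearer of the two):
  {Green, Violet}: total = 541
  {Red, Violet}: total = 594
  {Amber, Violet}: total = 644
  {Blue, Green}: total = 652
  {Red, Blue}: total = 699
  {Blue, Amber}: total = 761
  {Blue, Violet}: total = 765
  {Green, Amber}: total = 1350
  {Red, Green}: total = 1410
  {Red, Amber}: total = 1913
Best pair: {Green, Violet} with total 541.

{Green, Violet}, total 541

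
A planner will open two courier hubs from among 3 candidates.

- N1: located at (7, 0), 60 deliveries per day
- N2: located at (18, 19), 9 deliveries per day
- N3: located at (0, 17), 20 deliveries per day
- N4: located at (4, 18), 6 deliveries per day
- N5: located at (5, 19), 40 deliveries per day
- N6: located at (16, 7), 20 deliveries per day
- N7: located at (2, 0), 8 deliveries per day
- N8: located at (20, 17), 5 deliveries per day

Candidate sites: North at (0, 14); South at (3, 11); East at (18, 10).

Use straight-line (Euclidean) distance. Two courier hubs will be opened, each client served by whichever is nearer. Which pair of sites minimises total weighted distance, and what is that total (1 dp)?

Evaluate every pair (each demand assigned to the nearer of the two):
  {South, East}: total = 1486.6
  {North, East}: total = 1571.4
  {North, South}: total = 1682.6
Best pair: {South, East} with total 1486.6.

{South, East}, total 1486.6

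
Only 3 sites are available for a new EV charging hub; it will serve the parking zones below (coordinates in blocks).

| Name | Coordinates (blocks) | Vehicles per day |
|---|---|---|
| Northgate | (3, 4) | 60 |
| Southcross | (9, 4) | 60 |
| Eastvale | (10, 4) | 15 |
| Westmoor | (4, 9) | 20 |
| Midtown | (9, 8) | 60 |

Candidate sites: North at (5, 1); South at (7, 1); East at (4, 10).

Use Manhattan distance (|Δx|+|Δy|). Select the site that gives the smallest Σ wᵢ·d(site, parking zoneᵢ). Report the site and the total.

Total weighted distance at each candidate:
  North (5, 1): total = 1680
  South (7, 1): total = 1570
  East (4, 10): total = 1700
Minimum is at South with total 1570 blocks.

South, total 1570 blocks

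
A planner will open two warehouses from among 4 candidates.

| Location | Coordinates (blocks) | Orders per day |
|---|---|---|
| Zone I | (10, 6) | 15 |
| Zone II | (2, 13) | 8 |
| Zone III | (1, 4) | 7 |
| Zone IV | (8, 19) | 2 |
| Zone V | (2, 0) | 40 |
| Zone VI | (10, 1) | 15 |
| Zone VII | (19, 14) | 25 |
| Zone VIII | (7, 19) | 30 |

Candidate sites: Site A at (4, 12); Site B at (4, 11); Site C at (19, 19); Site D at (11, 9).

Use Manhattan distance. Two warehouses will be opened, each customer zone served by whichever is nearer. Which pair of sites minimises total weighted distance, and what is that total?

Evaluate every pair (each demand assigned to the nearer of the two):
  {Site B, Site D}: total = 1496
  {Site A, Site D}: total = 1503
  {Site B, Site C}: total = 1504
  {Site A, Site C}: total = 1543
  {Site C, Site D}: total = 1631
  {Site A, Site B}: total = 1766
Best pair: {Site B, Site D} with total 1496.

{Site B, Site D}, total 1496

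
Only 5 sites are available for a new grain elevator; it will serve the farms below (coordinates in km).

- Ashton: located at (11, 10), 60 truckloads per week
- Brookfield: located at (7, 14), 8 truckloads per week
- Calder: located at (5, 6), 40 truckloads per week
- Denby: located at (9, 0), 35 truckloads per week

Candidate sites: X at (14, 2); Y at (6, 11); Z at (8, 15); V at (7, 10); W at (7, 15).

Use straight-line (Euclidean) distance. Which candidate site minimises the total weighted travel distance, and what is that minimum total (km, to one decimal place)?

Total weighted distance at each candidate:
  X (14, 2): total = 1206.2
  Y (6, 11): total = 934.3
  Z (8, 15): total = 1266.8
  V (7, 10): total = 807.8
  W (7, 15): total = 1290.6
Minimum is at V with total 807.8 km.

V, total 807.8 km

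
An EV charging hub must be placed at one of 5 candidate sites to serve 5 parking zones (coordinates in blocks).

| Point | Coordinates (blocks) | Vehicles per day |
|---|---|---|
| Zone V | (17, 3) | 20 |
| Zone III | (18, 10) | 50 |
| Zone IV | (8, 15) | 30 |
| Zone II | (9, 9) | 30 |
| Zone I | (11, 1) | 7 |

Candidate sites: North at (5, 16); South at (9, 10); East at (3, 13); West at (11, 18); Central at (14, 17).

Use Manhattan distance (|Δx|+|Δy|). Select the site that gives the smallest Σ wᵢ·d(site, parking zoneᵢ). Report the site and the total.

South, total 1037 blocks

Total weighted distance at each candidate:
  North (5, 16): total = 2047
  South (9, 10): total = 1037
  East (3, 13): total = 2030
  West (11, 18): total = 1799
  Central (14, 17): total = 1653
Minimum is at South with total 1037 blocks.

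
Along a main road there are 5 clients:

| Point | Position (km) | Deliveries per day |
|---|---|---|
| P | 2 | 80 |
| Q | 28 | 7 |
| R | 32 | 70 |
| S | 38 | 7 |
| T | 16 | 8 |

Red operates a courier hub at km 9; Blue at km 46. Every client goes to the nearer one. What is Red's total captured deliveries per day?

The indifferent point is the midpoint (9+46)/2 = 27.5; clients left of it (closer to Red at 9) go to Red, those right go to Blue.
  P at 2 (w=80) → Red
  T at 16 (w=8) → Red
  Q at 28 (w=7) → Blue
  R at 32 (w=70) → Blue
  S at 38 (w=7) → Blue
Red captures 88; Blue captures 84.

88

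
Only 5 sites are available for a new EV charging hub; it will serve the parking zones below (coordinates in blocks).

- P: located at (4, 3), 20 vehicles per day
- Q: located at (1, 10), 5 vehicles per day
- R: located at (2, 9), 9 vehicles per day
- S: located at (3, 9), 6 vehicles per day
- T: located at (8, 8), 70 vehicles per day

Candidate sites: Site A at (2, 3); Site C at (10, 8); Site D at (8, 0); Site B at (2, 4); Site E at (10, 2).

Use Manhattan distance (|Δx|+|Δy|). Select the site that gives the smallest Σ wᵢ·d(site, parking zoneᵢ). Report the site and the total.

Site C, total 544 blocks

Total weighted distance at each candidate:
  Site A (2, 3): total = 946
  Site C (10, 8): total = 544
  Site D (8, 0): total = 1004
  Site B (2, 4): total = 876
  Site E (10, 2): total = 1004
Minimum is at Site C with total 544 blocks.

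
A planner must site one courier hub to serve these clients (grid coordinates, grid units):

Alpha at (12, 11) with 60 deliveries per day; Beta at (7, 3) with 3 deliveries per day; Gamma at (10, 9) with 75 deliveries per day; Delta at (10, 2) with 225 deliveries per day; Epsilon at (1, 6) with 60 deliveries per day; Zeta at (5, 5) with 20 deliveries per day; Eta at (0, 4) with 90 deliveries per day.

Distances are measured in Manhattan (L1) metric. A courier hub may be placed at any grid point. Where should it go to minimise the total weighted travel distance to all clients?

(10, 4)

Manhattan distance separates: Σwᵢ(|x−xᵢ|+|y−yᵢ|) = Σwᵢ|x−xᵢ| + Σwᵢ|y−yᵢ|, so x and y are optimised independently as 1-D weighted medians.
Total weight W = 533; half = 266.5.
x-coordinate, sorted with cumulative weight:
  x=0 (Eta, w=90) cum 90
  x=1 (Epsilon, w=60) cum 150
  x=5 (Zeta, w=20) cum 170
  x=7 (Beta, w=3) cum 173
  x=10 (Gamma, w=75) cum 248
  x=10 (Delta, w=225) cum 473  ← median
  x=12 (Alpha, w=60) cum 533
⇒ x* = 10
y-coordinate, sorted with cumulative weight:
  y=2 (Delta, w=225) cum 225
  y=3 (Beta, w=3) cum 228
  y=4 (Eta, w=90) cum 318  ← median
  y=5 (Zeta, w=20) cum 338
  y=6 (Epsilon, w=60) cum 398
  y=9 (Gamma, w=75) cum 473
  y=11 (Alpha, w=60) cum 533
⇒ y* = 4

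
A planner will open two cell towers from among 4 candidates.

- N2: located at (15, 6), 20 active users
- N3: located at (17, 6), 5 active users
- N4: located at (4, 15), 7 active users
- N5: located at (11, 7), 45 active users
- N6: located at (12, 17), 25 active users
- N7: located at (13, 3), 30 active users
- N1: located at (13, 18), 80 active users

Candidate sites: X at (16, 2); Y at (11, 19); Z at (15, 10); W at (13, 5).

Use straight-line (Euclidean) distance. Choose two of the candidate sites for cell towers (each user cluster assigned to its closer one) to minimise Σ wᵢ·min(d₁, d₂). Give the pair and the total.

Evaluate every pair (each demand assigned to the nearer of the two):
  {Y, W}: total = 543.8
  {X, Y}: total = 807.4
  {Y, Z}: total = 837.0
  {Z, W}: total = 1187.3
  {X, Z}: total = 1355.2
  {X, W}: total = 1687.8
Best pair: {Y, W} with total 543.8.

{Y, W}, total 543.8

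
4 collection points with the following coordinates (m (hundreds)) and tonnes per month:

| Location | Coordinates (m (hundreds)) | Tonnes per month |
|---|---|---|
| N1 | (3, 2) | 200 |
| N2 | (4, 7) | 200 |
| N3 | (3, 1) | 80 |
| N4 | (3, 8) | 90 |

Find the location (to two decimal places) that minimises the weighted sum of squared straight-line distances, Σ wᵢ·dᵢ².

The minimiser of Σwᵢ‖p−pᵢ‖² is the weighted centroid p* = (Σwᵢpᵢ)/(Σwᵢ).
Σwᵢ = 570.
Σwᵢxᵢ = 200·3 + 200·4 + 80·3 + 90·3 = 1910.
Σwᵢyᵢ = 200·2 + 200·7 + 80·1 + 90·8 = 2600.
x* = 1910/570 = 3.35, y* = 2600/570 = 4.56.

(3.35, 4.56)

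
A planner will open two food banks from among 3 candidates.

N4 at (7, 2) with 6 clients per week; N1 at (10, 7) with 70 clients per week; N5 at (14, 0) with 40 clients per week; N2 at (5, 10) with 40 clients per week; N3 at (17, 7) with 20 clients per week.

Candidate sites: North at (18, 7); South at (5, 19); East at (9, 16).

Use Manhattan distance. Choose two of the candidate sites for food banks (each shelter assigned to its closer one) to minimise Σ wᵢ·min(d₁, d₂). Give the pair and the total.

{North, South}, total 1476

Evaluate every pair (each demand assigned to the nearer of the two):
  {North, South}: total = 1476
  {North, East}: total = 1516
  {South, East}: total = 2336
Best pair: {North, South} with total 1476.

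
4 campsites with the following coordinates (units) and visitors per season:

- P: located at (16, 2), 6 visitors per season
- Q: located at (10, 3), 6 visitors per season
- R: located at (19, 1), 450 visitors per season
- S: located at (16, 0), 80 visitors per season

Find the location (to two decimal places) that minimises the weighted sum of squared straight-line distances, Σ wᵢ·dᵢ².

The minimiser of Σwᵢ‖p−pᵢ‖² is the weighted centroid p* = (Σwᵢpᵢ)/(Σwᵢ).
Σwᵢ = 542.
Σwᵢxᵢ = 6·16 + 6·10 + 450·19 + 80·16 = 9986.
Σwᵢyᵢ = 6·2 + 6·3 + 450·1 + 80·0 = 480.
x* = 9986/542 = 18.42, y* = 480/542 = 0.89.

(18.42, 0.89)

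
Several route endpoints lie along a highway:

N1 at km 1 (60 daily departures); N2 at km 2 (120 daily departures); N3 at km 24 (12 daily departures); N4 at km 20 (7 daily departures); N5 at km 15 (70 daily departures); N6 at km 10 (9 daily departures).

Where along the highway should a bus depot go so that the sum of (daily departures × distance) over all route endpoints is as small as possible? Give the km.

For a sum of weighted absolute distances on a line, the optimum is the weighted median (not the mean). Total weight W = 278; half-weight = 139.
Sort by position and accumulate weight:
  km 1 (N1, w=60) → cum 60
  km 2 (N2, w=120) → cum 180  ≥ 139 → median here
  km 10 (N6, w=9) → cum 189
  km 15 (N5, w=70) → cum 259
  km 20 (N4, w=7) → cum 266
  km 24 (N3, w=12) → cum 278
Optimal location: km 2.

x = 2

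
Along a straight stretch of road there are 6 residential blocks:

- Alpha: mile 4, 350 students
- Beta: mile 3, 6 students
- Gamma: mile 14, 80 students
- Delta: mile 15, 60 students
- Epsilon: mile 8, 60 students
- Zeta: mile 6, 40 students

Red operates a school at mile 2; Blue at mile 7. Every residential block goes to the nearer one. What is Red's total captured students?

The indifferent point is the midpoint (2+7)/2 = 4.5; residential blocks left of it (closer to Red at 2) go to Red, those right go to Blue.
  Beta at 3 (w=6) → Red
  Alpha at 4 (w=350) → Red
  Zeta at 6 (w=40) → Blue
  Epsilon at 8 (w=60) → Blue
  Gamma at 14 (w=80) → Blue
  Delta at 15 (w=60) → Blue
Red captures 356; Blue captures 240.

356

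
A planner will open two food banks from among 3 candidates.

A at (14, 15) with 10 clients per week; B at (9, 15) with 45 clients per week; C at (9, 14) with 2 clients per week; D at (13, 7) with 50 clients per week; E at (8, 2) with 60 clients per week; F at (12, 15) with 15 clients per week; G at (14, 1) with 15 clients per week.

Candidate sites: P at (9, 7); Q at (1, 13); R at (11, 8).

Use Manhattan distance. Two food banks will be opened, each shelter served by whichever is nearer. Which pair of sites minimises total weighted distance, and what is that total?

Evaluate every pair (each demand assigned to the nearer of the two):
  {P, R}: total = 1254
  {P, Q}: total = 1394
  {Q, R}: total = 1481
Best pair: {P, R} with total 1254.

{P, R}, total 1254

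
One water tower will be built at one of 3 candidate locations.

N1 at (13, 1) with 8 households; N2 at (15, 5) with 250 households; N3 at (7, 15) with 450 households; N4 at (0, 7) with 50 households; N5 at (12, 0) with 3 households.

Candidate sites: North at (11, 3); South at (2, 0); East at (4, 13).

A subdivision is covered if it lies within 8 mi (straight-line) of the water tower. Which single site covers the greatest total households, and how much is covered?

East, covering 500

Coverage radius r = 8 mi; a point is covered iff (Δx)²+(Δy)² ≤ 8² = 64.
  North (11, 3): covers {N1, N2, N5} → 261
  South (2, 0): covers {N4} → 50
  East (4, 13): covers {N3, N4} → 500
Maximum coverage at East: 500 households.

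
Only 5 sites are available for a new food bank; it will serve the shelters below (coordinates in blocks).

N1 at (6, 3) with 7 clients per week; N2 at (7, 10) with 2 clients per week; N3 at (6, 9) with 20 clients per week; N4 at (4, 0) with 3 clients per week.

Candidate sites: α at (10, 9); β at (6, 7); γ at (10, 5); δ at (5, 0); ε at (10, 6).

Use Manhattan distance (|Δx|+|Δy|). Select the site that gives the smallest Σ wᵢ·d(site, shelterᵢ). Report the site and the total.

β, total 103 blocks

Total weighted distance at each candidate:
  α (10, 9): total = 203
  β (6, 7): total = 103
  γ (10, 5): total = 251
  δ (5, 0): total = 255
  ε (10, 6): total = 239
Minimum is at β with total 103 blocks.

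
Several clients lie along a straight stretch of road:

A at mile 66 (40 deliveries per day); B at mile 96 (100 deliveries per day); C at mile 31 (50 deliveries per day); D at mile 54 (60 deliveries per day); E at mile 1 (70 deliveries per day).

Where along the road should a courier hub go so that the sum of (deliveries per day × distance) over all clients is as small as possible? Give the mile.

x = 54

For a sum of weighted absolute distances on a line, the optimum is the weighted median (not the mean). Total weight W = 320; half-weight = 160.
Sort by position and accumulate weight:
  mile 1 (E, w=70) → cum 70
  mile 31 (C, w=50) → cum 120
  mile 54 (D, w=60) → cum 180  ≥ 160 → median here
  mile 66 (A, w=40) → cum 220
  mile 96 (B, w=100) → cum 320
Optimal location: mile 54.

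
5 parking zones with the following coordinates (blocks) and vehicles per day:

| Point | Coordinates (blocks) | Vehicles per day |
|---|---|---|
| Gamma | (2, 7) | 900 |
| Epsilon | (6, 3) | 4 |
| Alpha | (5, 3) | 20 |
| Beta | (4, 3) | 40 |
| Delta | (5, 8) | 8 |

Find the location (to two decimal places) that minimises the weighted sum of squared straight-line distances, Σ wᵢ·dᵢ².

The minimiser of Σwᵢ‖p−pᵢ‖² is the weighted centroid p* = (Σwᵢpᵢ)/(Σwᵢ).
Σwᵢ = 972.
Σwᵢxᵢ = 900·2 + 4·6 + 20·5 + 40·4 + 8·5 = 2124.
Σwᵢyᵢ = 900·7 + 4·3 + 20·3 + 40·3 + 8·8 = 6556.
x* = 2124/972 = 2.19, y* = 6556/972 = 6.74.

(2.19, 6.74)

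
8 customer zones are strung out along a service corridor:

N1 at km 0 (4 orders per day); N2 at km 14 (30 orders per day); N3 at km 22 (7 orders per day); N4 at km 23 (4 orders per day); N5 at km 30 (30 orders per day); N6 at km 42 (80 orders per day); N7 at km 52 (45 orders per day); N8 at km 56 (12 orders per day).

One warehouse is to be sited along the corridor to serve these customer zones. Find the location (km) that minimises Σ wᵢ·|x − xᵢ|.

x = 42

For a sum of weighted absolute distances on a line, the optimum is the weighted median (not the mean). Total weight W = 212; half-weight = 106.
Sort by position and accumulate weight:
  km 0 (N1, w=4) → cum 4
  km 14 (N2, w=30) → cum 34
  km 22 (N3, w=7) → cum 41
  km 23 (N4, w=4) → cum 45
  km 30 (N5, w=30) → cum 75
  km 42 (N6, w=80) → cum 155  ≥ 106 → median here
  km 52 (N7, w=45) → cum 200
  km 56 (N8, w=12) → cum 212
Optimal location: km 42.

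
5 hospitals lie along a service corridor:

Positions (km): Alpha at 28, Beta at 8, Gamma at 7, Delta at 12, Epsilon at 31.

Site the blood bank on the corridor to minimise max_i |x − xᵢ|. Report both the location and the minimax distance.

The 1-center on a line is the midpoint of the two extreme points: leftmost at 7, rightmost at 31.
Optimal location = (7 + 31)/2 = 19; maximum distance = (31 − 7)/2 = 12.

location 19, max distance 12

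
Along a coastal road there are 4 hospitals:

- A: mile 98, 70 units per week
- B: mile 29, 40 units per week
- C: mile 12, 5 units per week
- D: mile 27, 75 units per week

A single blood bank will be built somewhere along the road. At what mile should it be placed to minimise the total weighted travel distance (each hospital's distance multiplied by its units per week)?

For a sum of weighted absolute distances on a line, the optimum is the weighted median (not the mean). Total weight W = 190; half-weight = 95.
Sort by position and accumulate weight:
  mile 12 (C, w=5) → cum 5
  mile 27 (D, w=75) → cum 80
  mile 29 (B, w=40) → cum 120  ≥ 95 → median here
  mile 98 (A, w=70) → cum 190
Optimal location: mile 29.

x = 29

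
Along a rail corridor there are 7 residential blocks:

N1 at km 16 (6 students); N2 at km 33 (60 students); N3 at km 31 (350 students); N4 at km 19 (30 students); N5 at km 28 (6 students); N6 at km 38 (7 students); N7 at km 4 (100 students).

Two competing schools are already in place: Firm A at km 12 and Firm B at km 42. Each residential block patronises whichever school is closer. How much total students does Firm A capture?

The indifferent point is the midpoint (12+42)/2 = 27; residential blocks left of it (closer to Firm A at 12) go to Firm A, those right go to Firm B.
  N7 at 4 (w=100) → Firm A
  N1 at 16 (w=6) → Firm A
  N4 at 19 (w=30) → Firm A
  N5 at 28 (w=6) → Firm B
  N3 at 31 (w=350) → Firm B
  N2 at 33 (w=60) → Firm B
  N6 at 38 (w=7) → Firm B
Firm A captures 136; Firm B captures 423.

136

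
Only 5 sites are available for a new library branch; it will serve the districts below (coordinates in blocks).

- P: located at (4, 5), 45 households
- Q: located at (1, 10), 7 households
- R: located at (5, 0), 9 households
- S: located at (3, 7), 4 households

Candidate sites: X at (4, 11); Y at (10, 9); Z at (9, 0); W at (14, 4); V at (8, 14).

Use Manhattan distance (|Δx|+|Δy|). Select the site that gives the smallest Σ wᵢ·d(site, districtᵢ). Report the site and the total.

Total weighted distance at each candidate:
  X (4, 11): total = 426
  Y (10, 9): total = 682
  Z (9, 0): total = 664
  W (14, 4): total = 801
  V (8, 14): total = 863
Minimum is at X with total 426 blocks.

X, total 426 blocks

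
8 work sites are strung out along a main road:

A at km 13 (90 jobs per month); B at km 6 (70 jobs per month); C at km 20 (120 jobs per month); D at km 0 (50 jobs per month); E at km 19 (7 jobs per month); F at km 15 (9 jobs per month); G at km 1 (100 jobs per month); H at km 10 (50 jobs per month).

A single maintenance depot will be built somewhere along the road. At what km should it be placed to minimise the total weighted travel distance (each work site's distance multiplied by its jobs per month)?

x = 10

For a sum of weighted absolute distances on a line, the optimum is the weighted median (not the mean). Total weight W = 496; half-weight = 248.
Sort by position and accumulate weight:
  km 0 (D, w=50) → cum 50
  km 1 (G, w=100) → cum 150
  km 6 (B, w=70) → cum 220
  km 10 (H, w=50) → cum 270  ≥ 248 → median here
  km 13 (A, w=90) → cum 360
  km 15 (F, w=9) → cum 369
  km 19 (E, w=7) → cum 376
  km 20 (C, w=120) → cum 496
Optimal location: km 10.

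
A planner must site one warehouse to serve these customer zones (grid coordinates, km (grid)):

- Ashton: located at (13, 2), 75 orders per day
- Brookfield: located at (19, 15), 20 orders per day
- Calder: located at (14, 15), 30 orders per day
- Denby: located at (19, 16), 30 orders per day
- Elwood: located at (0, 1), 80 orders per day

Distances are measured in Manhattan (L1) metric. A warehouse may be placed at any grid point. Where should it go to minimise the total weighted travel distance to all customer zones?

(13, 2)

Manhattan distance separates: Σwᵢ(|x−xᵢ|+|y−yᵢ|) = Σwᵢ|x−xᵢ| + Σwᵢ|y−yᵢ|, so x and y are optimised independently as 1-D weighted medians.
Total weight W = 235; half = 117.5.
x-coordinate, sorted with cumulative weight:
  x=0 (Elwood, w=80) cum 80
  x=13 (Ashton, w=75) cum 155  ← median
  x=14 (Calder, w=30) cum 185
  x=19 (Brookfield, w=20) cum 205
  x=19 (Denby, w=30) cum 235
⇒ x* = 13
y-coordinate, sorted with cumulative weight:
  y=1 (Elwood, w=80) cum 80
  y=2 (Ashton, w=75) cum 155  ← median
  y=15 (Brookfield, w=20) cum 175
  y=15 (Calder, w=30) cum 205
  y=16 (Denby, w=30) cum 235
⇒ y* = 2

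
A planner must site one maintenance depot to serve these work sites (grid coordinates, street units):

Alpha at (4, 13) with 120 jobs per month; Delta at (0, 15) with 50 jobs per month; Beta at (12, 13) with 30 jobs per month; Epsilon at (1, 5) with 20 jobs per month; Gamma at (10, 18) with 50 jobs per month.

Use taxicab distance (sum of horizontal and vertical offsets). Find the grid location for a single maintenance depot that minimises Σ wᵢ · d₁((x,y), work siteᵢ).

(4, 13)

Manhattan distance separates: Σwᵢ(|x−xᵢ|+|y−yᵢ|) = Σwᵢ|x−xᵢ| + Σwᵢ|y−yᵢ|, so x and y are optimised independently as 1-D weighted medians.
Total weight W = 270; half = 135.
x-coordinate, sorted with cumulative weight:
  x=0 (Delta, w=50) cum 50
  x=1 (Epsilon, w=20) cum 70
  x=4 (Alpha, w=120) cum 190  ← median
  x=10 (Gamma, w=50) cum 240
  x=12 (Beta, w=30) cum 270
⇒ x* = 4
y-coordinate, sorted with cumulative weight:
  y=5 (Epsilon, w=20) cum 20
  y=13 (Alpha, w=120) cum 140  ← median
  y=13 (Beta, w=30) cum 170
  y=15 (Delta, w=50) cum 220
  y=18 (Gamma, w=50) cum 270
⇒ y* = 13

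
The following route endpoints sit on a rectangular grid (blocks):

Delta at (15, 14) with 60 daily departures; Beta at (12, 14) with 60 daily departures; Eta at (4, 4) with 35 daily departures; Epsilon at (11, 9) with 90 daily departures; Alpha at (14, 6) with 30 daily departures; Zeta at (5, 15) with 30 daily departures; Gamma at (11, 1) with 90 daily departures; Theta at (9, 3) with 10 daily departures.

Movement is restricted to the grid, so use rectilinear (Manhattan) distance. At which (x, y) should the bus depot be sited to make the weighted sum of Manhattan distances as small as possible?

(11, 9)

Manhattan distance separates: Σwᵢ(|x−xᵢ|+|y−yᵢ|) = Σwᵢ|x−xᵢ| + Σwᵢ|y−yᵢ|, so x and y are optimised independently as 1-D weighted medians.
Total weight W = 405; half = 202.5.
x-coordinate, sorted with cumulative weight:
  x=4 (Eta, w=35) cum 35
  x=5 (Zeta, w=30) cum 65
  x=9 (Theta, w=10) cum 75
  x=11 (Epsilon, w=90) cum 165
  x=11 (Gamma, w=90) cum 255  ← median
  x=12 (Beta, w=60) cum 315
  x=14 (Alpha, w=30) cum 345
  x=15 (Delta, w=60) cum 405
⇒ x* = 11
y-coordinate, sorted with cumulative weight:
  y=1 (Gamma, w=90) cum 90
  y=3 (Theta, w=10) cum 100
  y=4 (Eta, w=35) cum 135
  y=6 (Alpha, w=30) cum 165
  y=9 (Epsilon, w=90) cum 255  ← median
  y=14 (Delta, w=60) cum 315
  y=14 (Beta, w=60) cum 375
  y=15 (Zeta, w=30) cum 405
⇒ y* = 9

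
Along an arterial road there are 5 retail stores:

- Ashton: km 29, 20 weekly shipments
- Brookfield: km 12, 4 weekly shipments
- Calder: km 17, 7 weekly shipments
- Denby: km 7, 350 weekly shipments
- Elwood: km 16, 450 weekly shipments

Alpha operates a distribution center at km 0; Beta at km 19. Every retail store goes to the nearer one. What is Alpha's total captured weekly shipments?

The indifferent point is the midpoint (0+19)/2 = 9.5; retail stores left of it (closer to Alpha at 0) go to Alpha, those right go to Beta.
  Denby at 7 (w=350) → Alpha
  Brookfield at 12 (w=4) → Beta
  Elwood at 16 (w=450) → Beta
  Calder at 17 (w=7) → Beta
  Ashton at 29 (w=20) → Beta
Alpha captures 350; Beta captures 481.

350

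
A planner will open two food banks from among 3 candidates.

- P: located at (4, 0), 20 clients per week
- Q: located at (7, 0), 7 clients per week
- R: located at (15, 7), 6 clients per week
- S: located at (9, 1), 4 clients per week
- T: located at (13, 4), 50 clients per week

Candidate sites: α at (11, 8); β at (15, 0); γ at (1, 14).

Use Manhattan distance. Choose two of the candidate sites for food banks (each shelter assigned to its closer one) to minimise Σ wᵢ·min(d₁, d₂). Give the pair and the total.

Evaluate every pair (each demand assigned to the nearer of the two):
  {α, β}: total = 634
  {β, γ}: total = 646
  {α, γ}: total = 750
Best pair: {α, β} with total 634.

{α, β}, total 634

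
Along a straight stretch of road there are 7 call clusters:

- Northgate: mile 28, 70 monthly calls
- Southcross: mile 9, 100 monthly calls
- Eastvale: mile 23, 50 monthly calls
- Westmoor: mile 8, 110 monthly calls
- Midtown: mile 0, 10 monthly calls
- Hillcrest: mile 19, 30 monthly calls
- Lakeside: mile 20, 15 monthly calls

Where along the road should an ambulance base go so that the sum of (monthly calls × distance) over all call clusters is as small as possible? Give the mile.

For a sum of weighted absolute distances on a line, the optimum is the weighted median (not the mean). Total weight W = 385; half-weight = 192.5.
Sort by position and accumulate weight:
  mile 0 (Midtown, w=10) → cum 10
  mile 8 (Westmoor, w=110) → cum 120
  mile 9 (Southcross, w=100) → cum 220  ≥ 192.5 → median here
  mile 19 (Hillcrest, w=30) → cum 250
  mile 20 (Lakeside, w=15) → cum 265
  mile 23 (Eastvale, w=50) → cum 315
  mile 28 (Northgate, w=70) → cum 385
Optimal location: mile 9.

x = 9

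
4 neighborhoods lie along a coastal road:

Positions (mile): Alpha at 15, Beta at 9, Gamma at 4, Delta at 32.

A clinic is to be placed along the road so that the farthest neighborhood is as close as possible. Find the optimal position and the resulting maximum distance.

location 18, max distance 14

The 1-center on a line is the midpoint of the two extreme points: leftmost at 4, rightmost at 32.
Optimal location = (4 + 32)/2 = 18; maximum distance = (32 − 4)/2 = 14.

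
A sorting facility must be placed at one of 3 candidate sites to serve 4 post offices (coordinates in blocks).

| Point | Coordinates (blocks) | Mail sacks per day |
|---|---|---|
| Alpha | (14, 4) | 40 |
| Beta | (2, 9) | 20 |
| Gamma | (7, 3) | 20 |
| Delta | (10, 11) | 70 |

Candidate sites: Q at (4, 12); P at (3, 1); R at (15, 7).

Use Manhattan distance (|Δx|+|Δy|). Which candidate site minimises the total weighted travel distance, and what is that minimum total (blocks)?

R, total 1330 blocks

Total weighted distance at each candidate:
  Q (4, 12): total = 1550
  P (3, 1): total = 2050
  R (15, 7): total = 1330
Minimum is at R with total 1330 blocks.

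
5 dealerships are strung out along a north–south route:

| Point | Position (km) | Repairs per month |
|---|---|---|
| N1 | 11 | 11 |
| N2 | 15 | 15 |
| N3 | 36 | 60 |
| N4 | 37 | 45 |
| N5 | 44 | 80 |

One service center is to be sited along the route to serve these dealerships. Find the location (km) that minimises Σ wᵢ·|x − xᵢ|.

For a sum of weighted absolute distances on a line, the optimum is the weighted median (not the mean). Total weight W = 211; half-weight = 105.5.
Sort by position and accumulate weight:
  km 11 (N1, w=11) → cum 11
  km 15 (N2, w=15) → cum 26
  km 36 (N3, w=60) → cum 86
  km 37 (N4, w=45) → cum 131  ≥ 105.5 → median here
  km 44 (N5, w=80) → cum 211
Optimal location: km 37.

x = 37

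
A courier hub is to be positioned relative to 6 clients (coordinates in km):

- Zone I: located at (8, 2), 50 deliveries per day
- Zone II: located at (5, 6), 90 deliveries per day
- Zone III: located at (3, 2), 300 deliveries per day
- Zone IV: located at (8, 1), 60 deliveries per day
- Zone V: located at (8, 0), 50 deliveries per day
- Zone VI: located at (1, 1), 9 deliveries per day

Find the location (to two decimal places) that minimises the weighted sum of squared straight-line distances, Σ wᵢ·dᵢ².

The minimiser of Σwᵢ‖p−pᵢ‖² is the weighted centroid p* = (Σwᵢpᵢ)/(Σwᵢ).
Σwᵢ = 559.
Σwᵢxᵢ = 50·8 + 90·5 + 300·3 + 60·8 + 50·8 + 9·1 = 2639.
Σwᵢyᵢ = 50·2 + 90·6 + 300·2 + 60·1 + 50·0 + 9·1 = 1309.
x* = 2639/559 = 4.72, y* = 1309/559 = 2.34.

(4.72, 2.34)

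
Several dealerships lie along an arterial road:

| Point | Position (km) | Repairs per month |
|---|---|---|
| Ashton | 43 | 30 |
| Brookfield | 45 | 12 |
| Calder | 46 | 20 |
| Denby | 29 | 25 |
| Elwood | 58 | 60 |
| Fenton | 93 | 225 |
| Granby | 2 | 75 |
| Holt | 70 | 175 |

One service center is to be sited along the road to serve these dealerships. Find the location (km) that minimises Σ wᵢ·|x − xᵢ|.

For a sum of weighted absolute distances on a line, the optimum is the weighted median (not the mean). Total weight W = 622; half-weight = 311.
Sort by position and accumulate weight:
  km 2 (Granby, w=75) → cum 75
  km 29 (Denby, w=25) → cum 100
  km 43 (Ashton, w=30) → cum 130
  km 45 (Brookfield, w=12) → cum 142
  km 46 (Calder, w=20) → cum 162
  km 58 (Elwood, w=60) → cum 222
  km 70 (Holt, w=175) → cum 397  ≥ 311 → median here
  km 93 (Fenton, w=225) → cum 622
Optimal location: km 70.

x = 70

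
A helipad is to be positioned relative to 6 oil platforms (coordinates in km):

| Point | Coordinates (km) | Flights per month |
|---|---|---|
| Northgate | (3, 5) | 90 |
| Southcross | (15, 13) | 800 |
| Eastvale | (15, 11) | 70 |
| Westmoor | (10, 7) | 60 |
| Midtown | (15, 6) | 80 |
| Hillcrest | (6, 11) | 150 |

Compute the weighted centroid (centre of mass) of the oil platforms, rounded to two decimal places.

The minimiser of Σwᵢ‖p−pᵢ‖² is the weighted centroid p* = (Σwᵢpᵢ)/(Σwᵢ).
Σwᵢ = 1250.
Σwᵢxᵢ = 90·3 + 800·15 + 70·15 + 60·10 + 80·15 + 150·6 = 16020.
Σwᵢyᵢ = 90·5 + 800·13 + 70·11 + 60·7 + 80·6 + 150·11 = 14170.
x* = 16020/1250 = 12.82, y* = 14170/1250 = 11.34.

(12.82, 11.34)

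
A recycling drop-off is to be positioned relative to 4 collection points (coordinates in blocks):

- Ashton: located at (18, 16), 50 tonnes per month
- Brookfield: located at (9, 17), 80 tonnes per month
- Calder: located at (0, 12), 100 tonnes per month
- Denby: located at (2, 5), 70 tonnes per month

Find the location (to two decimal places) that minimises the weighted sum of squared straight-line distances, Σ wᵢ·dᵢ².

The minimiser of Σwᵢ‖p−pᵢ‖² is the weighted centroid p* = (Σwᵢpᵢ)/(Σwᵢ).
Σwᵢ = 300.
Σwᵢxᵢ = 50·18 + 80·9 + 100·0 + 70·2 = 1760.
Σwᵢyᵢ = 50·16 + 80·17 + 100·12 + 70·5 = 3710.
x* = 1760/300 = 5.87, y* = 3710/300 = 12.37.

(5.87, 12.37)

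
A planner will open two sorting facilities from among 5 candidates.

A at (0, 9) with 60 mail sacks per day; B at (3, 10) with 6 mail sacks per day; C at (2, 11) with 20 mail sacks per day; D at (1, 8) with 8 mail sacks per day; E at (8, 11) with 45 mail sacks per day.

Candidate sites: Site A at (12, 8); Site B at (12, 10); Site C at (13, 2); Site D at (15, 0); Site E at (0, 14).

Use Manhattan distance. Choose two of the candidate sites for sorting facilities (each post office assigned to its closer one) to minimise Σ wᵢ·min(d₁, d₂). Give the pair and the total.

{Site B, Site E}, total 723

Evaluate every pair (each demand assigned to the nearer of the two):
  {Site B, Site E}: total = 723
  {Site A, Site E}: total = 813
  {Site C, Site E}: total = 993
  {Site D, Site E}: total = 993
  {Site A, Site B}: total = 1367
  {Site B, Site C}: total = 1383
  {Site B, Site D}: total = 1383
  {Site A, Site C}: total = 1509
  {Site A, Site D}: total = 1509
  {Site C, Site D}: total = 2482
Best pair: {Site B, Site E} with total 723.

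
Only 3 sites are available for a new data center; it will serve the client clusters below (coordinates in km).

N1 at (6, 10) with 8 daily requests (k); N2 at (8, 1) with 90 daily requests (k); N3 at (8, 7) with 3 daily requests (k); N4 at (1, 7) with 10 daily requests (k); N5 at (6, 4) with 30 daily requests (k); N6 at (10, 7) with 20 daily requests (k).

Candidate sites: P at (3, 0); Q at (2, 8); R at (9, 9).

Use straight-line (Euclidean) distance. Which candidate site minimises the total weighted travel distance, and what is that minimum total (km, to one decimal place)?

Total weighted distance at each candidate:
  P (3, 0): total = 989.0
  Q (2, 8): total = 1228.9
  R (9, 9): total = 1059.7
Minimum is at P with total 989.0 km.

P, total 989.0 km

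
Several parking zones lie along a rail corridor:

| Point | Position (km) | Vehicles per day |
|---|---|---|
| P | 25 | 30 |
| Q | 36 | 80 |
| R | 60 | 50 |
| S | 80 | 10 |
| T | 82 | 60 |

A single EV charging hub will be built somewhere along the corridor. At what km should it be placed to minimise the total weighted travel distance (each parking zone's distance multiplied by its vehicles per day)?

For a sum of weighted absolute distances on a line, the optimum is the weighted median (not the mean). Total weight W = 230; half-weight = 115.
Sort by position and accumulate weight:
  km 25 (P, w=30) → cum 30
  km 36 (Q, w=80) → cum 110
  km 60 (R, w=50) → cum 160  ≥ 115 → median here
  km 80 (S, w=10) → cum 170
  km 82 (T, w=60) → cum 230
Optimal location: km 60.

x = 60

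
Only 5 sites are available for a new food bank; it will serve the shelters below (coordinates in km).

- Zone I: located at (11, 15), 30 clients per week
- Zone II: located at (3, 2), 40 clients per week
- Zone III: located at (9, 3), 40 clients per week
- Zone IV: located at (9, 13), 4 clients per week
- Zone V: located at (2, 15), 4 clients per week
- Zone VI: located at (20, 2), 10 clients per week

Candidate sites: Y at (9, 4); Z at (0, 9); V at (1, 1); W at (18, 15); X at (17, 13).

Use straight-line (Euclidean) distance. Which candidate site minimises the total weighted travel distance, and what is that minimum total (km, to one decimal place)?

Total weighted distance at each candidate:
  Y (9, 4): total = 828.3
  Z (0, 9): total = 1389.8
  V (1, 1): total = 1239.5
  W (18, 15): total = 1836.4
  X (17, 13): total = 1620.7
Minimum is at Y with total 828.3 km.

Y, total 828.3 km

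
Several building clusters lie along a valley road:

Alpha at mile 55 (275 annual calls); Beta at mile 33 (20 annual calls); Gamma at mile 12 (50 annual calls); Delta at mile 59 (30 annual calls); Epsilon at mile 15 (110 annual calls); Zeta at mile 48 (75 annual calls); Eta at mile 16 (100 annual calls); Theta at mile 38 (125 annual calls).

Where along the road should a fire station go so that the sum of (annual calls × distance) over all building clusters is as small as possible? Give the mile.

For a sum of weighted absolute distances on a line, the optimum is the weighted median (not the mean). Total weight W = 785; half-weight = 392.5.
Sort by position and accumulate weight:
  mile 12 (Gamma, w=50) → cum 50
  mile 15 (Epsilon, w=110) → cum 160
  mile 16 (Eta, w=100) → cum 260
  mile 33 (Beta, w=20) → cum 280
  mile 38 (Theta, w=125) → cum 405  ≥ 392.5 → median here
  mile 48 (Zeta, w=75) → cum 480
  mile 55 (Alpha, w=275) → cum 755
  mile 59 (Delta, w=30) → cum 785
Optimal location: mile 38.

x = 38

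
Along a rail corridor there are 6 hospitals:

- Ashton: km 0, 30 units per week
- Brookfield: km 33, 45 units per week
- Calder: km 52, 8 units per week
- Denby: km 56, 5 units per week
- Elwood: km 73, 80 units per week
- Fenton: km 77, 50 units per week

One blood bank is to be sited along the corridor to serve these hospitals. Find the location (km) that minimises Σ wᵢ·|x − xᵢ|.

x = 73

For a sum of weighted absolute distances on a line, the optimum is the weighted median (not the mean). Total weight W = 218; half-weight = 109.
Sort by position and accumulate weight:
  km 0 (Ashton, w=30) → cum 30
  km 33 (Brookfield, w=45) → cum 75
  km 52 (Calder, w=8) → cum 83
  km 56 (Denby, w=5) → cum 88
  km 73 (Elwood, w=80) → cum 168  ≥ 109 → median here
  km 77 (Fenton, w=50) → cum 218
Optimal location: km 73.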